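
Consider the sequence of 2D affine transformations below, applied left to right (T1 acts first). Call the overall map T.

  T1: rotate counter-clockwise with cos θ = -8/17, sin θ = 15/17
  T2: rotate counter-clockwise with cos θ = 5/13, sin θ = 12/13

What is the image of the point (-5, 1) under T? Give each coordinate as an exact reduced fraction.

T1 rotate counter-clockwise with cos θ = -8/17, sin θ = 15/17: (-5, 1) → (25/17, -83/17)
T2 rotate counter-clockwise with cos θ = 5/13, sin θ = 12/13: (25/17, -83/17) → (1121/221, -115/221)

T(p) = (1121/221, -115/221)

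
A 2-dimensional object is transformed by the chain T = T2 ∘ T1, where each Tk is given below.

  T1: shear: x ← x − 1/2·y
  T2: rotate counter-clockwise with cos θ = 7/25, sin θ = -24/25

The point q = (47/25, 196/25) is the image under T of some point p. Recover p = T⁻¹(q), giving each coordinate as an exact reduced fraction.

T1 = [1 -1/2 0; 0 1 0; 0 0 1]
T2·T1 = [7/25 41/50 0; -24/25 19/25 0; 0 0 1]
det M = 1; M⁻¹ = [19/25 -41/50 0; 24/25 7/25 0; 0 0 1]
M⁻¹ · (47/25, 196/25)ᵀ = (-5, 4)ᵀ

p = (-5, 4)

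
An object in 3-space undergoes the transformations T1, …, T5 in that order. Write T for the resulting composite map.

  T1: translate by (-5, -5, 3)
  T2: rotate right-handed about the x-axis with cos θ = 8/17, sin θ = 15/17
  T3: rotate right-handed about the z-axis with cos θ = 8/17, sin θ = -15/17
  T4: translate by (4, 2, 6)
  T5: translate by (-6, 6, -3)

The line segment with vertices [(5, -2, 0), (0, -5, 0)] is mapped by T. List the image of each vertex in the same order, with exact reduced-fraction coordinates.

image vertices: (-2093/289, 1504/289, -30/17), (-3133/289, 2587/289, -75/17)

T1 translate by (-5, -5, 3): (5, -2, 0) → (0, -7, 3); (0, -5, 0) → (-5, -10, 3)
T2 rotate right-handed about the x-axis with cos θ = 8/17, sin θ = 15/17: (0, -7, 3) → (0, -101/17, -81/17); (-5, -10, 3) → (-5, -125/17, -126/17)
T3 rotate right-handed about the z-axis with cos θ = 8/17, sin θ = -15/17: (0, -101/17, -81/17) → (-1515/289, -808/289, -81/17); (-5, -125/17, -126/17) → (-2555/289, 275/289, -126/17)
T4 translate by (4, 2, 6): (-1515/289, -808/289, -81/17) → (-359/289, -230/289, 21/17); (-2555/289, 275/289, -126/17) → (-1399/289, 853/289, -24/17)
T5 translate by (-6, 6, -3): (-359/289, -230/289, 21/17) → (-2093/289, 1504/289, -30/17); (-1399/289, 853/289, -24/17) → (-3133/289, 2587/289, -75/17)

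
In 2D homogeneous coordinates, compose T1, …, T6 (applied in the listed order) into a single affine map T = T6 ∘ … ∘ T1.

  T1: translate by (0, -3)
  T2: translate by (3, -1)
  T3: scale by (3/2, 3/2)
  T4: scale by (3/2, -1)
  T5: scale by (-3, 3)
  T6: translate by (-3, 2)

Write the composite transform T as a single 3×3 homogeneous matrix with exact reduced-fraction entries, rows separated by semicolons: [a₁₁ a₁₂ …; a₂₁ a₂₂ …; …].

T1 = [1 0 0; 0 1 -3; 0 0 1]
T2·T1 = [1 0 3; 0 1 -4; 0 0 1]
T3·…·T1 = [3/2 0 9/2; 0 3/2 -6; 0 0 1]
T4·…·T1 = [9/4 0 27/4; 0 -3/2 6; 0 0 1]
T5·…·T1 = [-27/4 0 -81/4; 0 -9/2 18; 0 0 1]
T6·…·T1 = [-27/4 0 -93/4; 0 -9/2 20; 0 0 1]

T = [-27/4 0 -93/4; 0 -9/2 20; 0 0 1]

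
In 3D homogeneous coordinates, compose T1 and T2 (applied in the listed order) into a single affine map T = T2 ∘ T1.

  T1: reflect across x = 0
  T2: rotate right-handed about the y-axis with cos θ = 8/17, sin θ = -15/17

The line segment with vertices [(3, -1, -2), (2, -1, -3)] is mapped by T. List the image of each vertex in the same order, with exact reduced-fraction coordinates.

image vertices: (6/17, -1, -61/17), (29/17, -1, -54/17)

T1 reflect across x = 0: (3, -1, -2) → (-3, -1, -2); (2, -1, -3) → (-2, -1, -3)
T2 rotate right-handed about the y-axis with cos θ = 8/17, sin θ = -15/17: (-3, -1, -2) → (6/17, -1, -61/17); (-2, -1, -3) → (29/17, -1, -54/17)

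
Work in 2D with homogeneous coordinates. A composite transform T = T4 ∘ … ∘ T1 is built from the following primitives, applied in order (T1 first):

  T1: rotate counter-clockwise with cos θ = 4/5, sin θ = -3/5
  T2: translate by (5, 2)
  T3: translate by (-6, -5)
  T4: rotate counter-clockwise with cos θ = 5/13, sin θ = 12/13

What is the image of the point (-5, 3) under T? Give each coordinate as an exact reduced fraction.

T(p) = (-224/65, -132/65)

T1 rotate counter-clockwise with cos θ = 4/5, sin θ = -3/5: (-5, 3) → (-11/5, 27/5)
T2 translate by (5, 2): (-11/5, 27/5) → (14/5, 37/5)
T3 translate by (-6, -5): (14/5, 37/5) → (-16/5, 12/5)
T4 rotate counter-clockwise with cos θ = 5/13, sin θ = 12/13: (-16/5, 12/5) → (-224/65, -132/65)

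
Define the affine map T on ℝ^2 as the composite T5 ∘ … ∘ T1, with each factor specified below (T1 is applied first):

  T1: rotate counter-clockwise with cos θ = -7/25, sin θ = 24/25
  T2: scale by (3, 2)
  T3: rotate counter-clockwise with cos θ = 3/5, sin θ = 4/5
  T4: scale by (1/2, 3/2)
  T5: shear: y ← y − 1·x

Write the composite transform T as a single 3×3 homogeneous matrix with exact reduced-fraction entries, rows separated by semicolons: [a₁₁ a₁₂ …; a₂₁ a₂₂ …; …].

T1 = [-7/25 -24/25 0; 24/25 -7/25 0; 0 0 1]
T2·T1 = [-21/25 -72/25 0; 48/25 -14/25 0; 0 0 1]
T3·…·T1 = [-51/25 -32/25 0; 12/25 -66/25 0; 0 0 1]
T4·…·T1 = [-51/50 -16/25 0; 18/25 -99/25 0; 0 0 1]
T5·…·T1 = [-51/50 -16/25 0; 87/50 -83/25 0; 0 0 1]

T = [-51/50 -16/25 0; 87/50 -83/25 0; 0 0 1]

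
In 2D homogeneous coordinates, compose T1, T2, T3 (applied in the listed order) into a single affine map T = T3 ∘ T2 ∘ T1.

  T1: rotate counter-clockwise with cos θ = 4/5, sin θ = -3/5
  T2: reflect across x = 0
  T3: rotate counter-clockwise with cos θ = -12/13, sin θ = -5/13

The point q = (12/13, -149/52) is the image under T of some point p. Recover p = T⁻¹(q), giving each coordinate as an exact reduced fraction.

T1 = [4/5 3/5 0; -3/5 4/5 0; 0 0 1]
T2·T1 = [-4/5 -3/5 0; -3/5 4/5 0; 0 0 1]
T3·…·T1 = [33/65 56/65 0; 56/65 -33/65 0; 0 0 1]
det M = -1; M⁻¹ = [33/65 56/65 0; 56/65 -33/65 0; 0 0 1]
M⁻¹ · (12/13, -149/52)ᵀ = (-2, 9/4)ᵀ

p = (-2, 9/4)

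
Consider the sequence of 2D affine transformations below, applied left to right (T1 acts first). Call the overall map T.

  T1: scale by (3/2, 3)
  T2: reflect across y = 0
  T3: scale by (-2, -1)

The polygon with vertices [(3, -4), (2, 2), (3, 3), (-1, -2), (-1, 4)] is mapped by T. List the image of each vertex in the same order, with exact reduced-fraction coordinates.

T1 scale by (3/2, 3): (3, -4) → (9/2, -12); (2, 2) → (3, 6); (3, 3) → (9/2, 9); (-1, -2) → (-3/2, -6); (-1, 4) → (-3/2, 12)
T2 reflect across y = 0: (9/2, -12) → (9/2, 12); (3, 6) → (3, -6); (9/2, 9) → (9/2, -9); (-3/2, -6) → (-3/2, 6); (-3/2, 12) → (-3/2, -12)
T3 scale by (-2, -1): (9/2, 12) → (-9, -12); (3, -6) → (-6, 6); (9/2, -9) → (-9, 9); (-3/2, 6) → (3, -6); (-3/2, -12) → (3, 12)

image vertices: (-9, -12), (-6, 6), (-9, 9), (3, -6), (3, 12)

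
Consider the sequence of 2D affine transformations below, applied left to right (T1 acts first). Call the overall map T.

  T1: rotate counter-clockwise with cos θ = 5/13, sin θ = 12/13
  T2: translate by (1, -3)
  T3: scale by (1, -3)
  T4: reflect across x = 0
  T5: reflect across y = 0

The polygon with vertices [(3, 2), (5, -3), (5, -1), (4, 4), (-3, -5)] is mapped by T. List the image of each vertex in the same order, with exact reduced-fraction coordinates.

image vertices: (-4/13, 21/13), (-74/13, 18/13), (-50/13, 48/13), (15/13, 87/13), (-58/13, -300/13)

T1 rotate counter-clockwise with cos θ = 5/13, sin θ = 12/13: (3, 2) → (-9/13, 46/13); (5, -3) → (61/13, 45/13); (5, -1) → (37/13, 55/13); (4, 4) → (-28/13, 68/13); (-3, -5) → (45/13, -61/13)
T2 translate by (1, -3): (-9/13, 46/13) → (4/13, 7/13); (61/13, 45/13) → (74/13, 6/13); (37/13, 55/13) → (50/13, 16/13); (-28/13, 68/13) → (-15/13, 29/13); (45/13, -61/13) → (58/13, -100/13)
T3 scale by (1, -3): (4/13, 7/13) → (4/13, -21/13); (74/13, 6/13) → (74/13, -18/13); (50/13, 16/13) → (50/13, -48/13); (-15/13, 29/13) → (-15/13, -87/13); (58/13, -100/13) → (58/13, 300/13)
T4 reflect across x = 0: (4/13, -21/13) → (-4/13, -21/13); (74/13, -18/13) → (-74/13, -18/13); (50/13, -48/13) → (-50/13, -48/13); (-15/13, -87/13) → (15/13, -87/13); (58/13, 300/13) → (-58/13, 300/13)
T5 reflect across y = 0: (-4/13, -21/13) → (-4/13, 21/13); (-74/13, -18/13) → (-74/13, 18/13); (-50/13, -48/13) → (-50/13, 48/13); (15/13, -87/13) → (15/13, 87/13); (-58/13, 300/13) → (-58/13, -300/13)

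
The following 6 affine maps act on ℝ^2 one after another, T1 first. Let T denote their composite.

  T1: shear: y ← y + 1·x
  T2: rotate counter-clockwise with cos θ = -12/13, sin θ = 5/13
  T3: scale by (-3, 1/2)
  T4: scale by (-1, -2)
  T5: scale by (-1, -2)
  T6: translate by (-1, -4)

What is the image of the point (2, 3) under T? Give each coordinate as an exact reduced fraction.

T1 shear: y ← y + 1·x: (2, 3) → (2, 5)
T2 rotate counter-clockwise with cos θ = -12/13, sin θ = 5/13: (2, 5) → (-49/13, -50/13)
T3 scale by (-3, 1/2): (-49/13, -50/13) → (147/13, -25/13)
T4 scale by (-1, -2): (147/13, -25/13) → (-147/13, 50/13)
T5 scale by (-1, -2): (-147/13, 50/13) → (147/13, -100/13)
T6 translate by (-1, -4): (147/13, -100/13) → (134/13, -152/13)

T(p) = (134/13, -152/13)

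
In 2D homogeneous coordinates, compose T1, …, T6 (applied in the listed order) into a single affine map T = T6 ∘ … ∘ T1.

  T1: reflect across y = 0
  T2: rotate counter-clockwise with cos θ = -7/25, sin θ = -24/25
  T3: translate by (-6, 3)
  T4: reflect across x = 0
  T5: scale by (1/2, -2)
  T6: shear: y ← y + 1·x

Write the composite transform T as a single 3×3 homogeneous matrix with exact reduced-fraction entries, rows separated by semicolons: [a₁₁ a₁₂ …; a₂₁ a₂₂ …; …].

T = [7/50 12/25 3; 103/50 -2/25 -3; 0 0 1]

T1 = [1 0 0; 0 -1 0; 0 0 1]
T2·T1 = [-7/25 -24/25 0; -24/25 7/25 0; 0 0 1]
T3·…·T1 = [-7/25 -24/25 -6; -24/25 7/25 3; 0 0 1]
T4·…·T1 = [7/25 24/25 6; -24/25 7/25 3; 0 0 1]
T5·…·T1 = [7/50 12/25 3; 48/25 -14/25 -6; 0 0 1]
T6·…·T1 = [7/50 12/25 3; 103/50 -2/25 -3; 0 0 1]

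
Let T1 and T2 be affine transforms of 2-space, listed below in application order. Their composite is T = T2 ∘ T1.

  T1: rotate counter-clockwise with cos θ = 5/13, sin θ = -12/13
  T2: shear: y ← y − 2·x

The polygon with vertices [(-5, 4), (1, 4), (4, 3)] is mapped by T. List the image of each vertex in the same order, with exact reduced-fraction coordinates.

image vertices: (23/13, 34/13), (53/13, -98/13), (56/13, -145/13)

T1 rotate counter-clockwise with cos θ = 5/13, sin θ = -12/13: (-5, 4) → (23/13, 80/13); (1, 4) → (53/13, 8/13); (4, 3) → (56/13, -33/13)
T2 shear: y ← y − 2·x: (23/13, 80/13) → (23/13, 34/13); (53/13, 8/13) → (53/13, -98/13); (56/13, -33/13) → (56/13, -145/13)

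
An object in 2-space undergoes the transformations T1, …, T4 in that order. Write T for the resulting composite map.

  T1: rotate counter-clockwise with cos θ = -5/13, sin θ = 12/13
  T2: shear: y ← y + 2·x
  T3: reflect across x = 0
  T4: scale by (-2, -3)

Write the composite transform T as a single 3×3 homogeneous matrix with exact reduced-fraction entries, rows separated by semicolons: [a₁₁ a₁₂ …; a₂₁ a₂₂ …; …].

T1 = [-5/13 -12/13 0; 12/13 -5/13 0; 0 0 1]
T2·T1 = [-5/13 -12/13 0; 2/13 -29/13 0; 0 0 1]
T3·…·T1 = [5/13 12/13 0; 2/13 -29/13 0; 0 0 1]
T4·…·T1 = [-10/13 -24/13 0; -6/13 87/13 0; 0 0 1]

T = [-10/13 -24/13 0; -6/13 87/13 0; 0 0 1]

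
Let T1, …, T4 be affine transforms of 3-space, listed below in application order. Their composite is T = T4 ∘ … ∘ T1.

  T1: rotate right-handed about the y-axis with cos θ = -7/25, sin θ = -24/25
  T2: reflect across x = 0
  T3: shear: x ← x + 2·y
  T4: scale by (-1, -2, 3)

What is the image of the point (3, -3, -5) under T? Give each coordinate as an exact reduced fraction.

T1 rotate right-handed about the y-axis with cos θ = -7/25, sin θ = -24/25: (3, -3, -5) → (99/25, -3, 107/25)
T2 reflect across x = 0: (99/25, -3, 107/25) → (-99/25, -3, 107/25)
T3 shear: x ← x + 2·y: (-99/25, -3, 107/25) → (-249/25, -3, 107/25)
T4 scale by (-1, -2, 3): (-249/25, -3, 107/25) → (249/25, 6, 321/25)

T(p) = (249/25, 6, 321/25)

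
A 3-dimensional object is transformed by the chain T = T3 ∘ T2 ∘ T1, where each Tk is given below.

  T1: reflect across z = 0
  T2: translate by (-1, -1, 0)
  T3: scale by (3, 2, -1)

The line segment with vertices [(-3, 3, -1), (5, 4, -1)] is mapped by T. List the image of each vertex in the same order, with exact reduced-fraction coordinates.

T1 reflect across z = 0: (-3, 3, -1) → (-3, 3, 1); (5, 4, -1) → (5, 4, 1)
T2 translate by (-1, -1, 0): (-3, 3, 1) → (-4, 2, 1); (5, 4, 1) → (4, 3, 1)
T3 scale by (3, 2, -1): (-4, 2, 1) → (-12, 4, -1); (4, 3, 1) → (12, 6, -1)

image vertices: (-12, 4, -1), (12, 6, -1)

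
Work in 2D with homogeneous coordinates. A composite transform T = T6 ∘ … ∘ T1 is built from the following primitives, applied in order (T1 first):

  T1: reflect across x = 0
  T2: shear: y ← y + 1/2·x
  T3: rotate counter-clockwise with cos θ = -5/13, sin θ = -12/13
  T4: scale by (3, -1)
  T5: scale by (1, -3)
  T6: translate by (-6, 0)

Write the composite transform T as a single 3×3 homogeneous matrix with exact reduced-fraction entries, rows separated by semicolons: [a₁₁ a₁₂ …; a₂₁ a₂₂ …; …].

T = [-3/13 36/13 -6; 87/26 -15/13 0; 0 0 1]

T1 = [-1 0 0; 0 1 0; 0 0 1]
T2·T1 = [-1 0 0; -1/2 1 0; 0 0 1]
T3·…·T1 = [-1/13 12/13 0; 29/26 -5/13 0; 0 0 1]
T4·…·T1 = [-3/13 36/13 0; -29/26 5/13 0; 0 0 1]
T5·…·T1 = [-3/13 36/13 0; 87/26 -15/13 0; 0 0 1]
T6·…·T1 = [-3/13 36/13 -6; 87/26 -15/13 0; 0 0 1]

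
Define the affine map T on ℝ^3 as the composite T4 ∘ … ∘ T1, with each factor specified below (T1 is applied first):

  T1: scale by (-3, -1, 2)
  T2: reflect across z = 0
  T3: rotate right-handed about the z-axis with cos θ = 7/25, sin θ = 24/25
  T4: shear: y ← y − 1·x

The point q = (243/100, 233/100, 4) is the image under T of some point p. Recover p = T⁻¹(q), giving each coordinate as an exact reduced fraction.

T1 = [-3 0 0 0; 0 -1 0 0; 0 0 2 0; 0 0 0 1]
T2·T1 = [-3 0 0 0; 0 -1 0 0; 0 0 -2 0; 0 0 0 1]
T3·…·T1 = [-21/25 24/25 0 0; -72/25 -7/25 0 0; 0 0 -2 0; 0 0 0 1]
T4·…·T1 = [-21/25 24/25 0 0; -51/25 -31/25 0 0; 0 0 -2 0; 0 0 0 1]
det M = -6; M⁻¹ = [-31/75 -8/25 0 0; 17/25 -7/25 0 0; 0 0 -1/2 0; 0 0 0 1]
M⁻¹ · (243/100, 233/100, 4)ᵀ = (-7/4, 1, -2)ᵀ

p = (-7/4, 1, -2)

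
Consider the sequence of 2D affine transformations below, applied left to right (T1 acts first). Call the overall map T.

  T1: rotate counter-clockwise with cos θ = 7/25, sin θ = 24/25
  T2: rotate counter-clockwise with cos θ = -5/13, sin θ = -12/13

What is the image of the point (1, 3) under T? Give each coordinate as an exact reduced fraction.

T(p) = (173/65, 111/65)

T1 rotate counter-clockwise with cos θ = 7/25, sin θ = 24/25: (1, 3) → (-13/5, 9/5)
T2 rotate counter-clockwise with cos θ = -5/13, sin θ = -12/13: (-13/5, 9/5) → (173/65, 111/65)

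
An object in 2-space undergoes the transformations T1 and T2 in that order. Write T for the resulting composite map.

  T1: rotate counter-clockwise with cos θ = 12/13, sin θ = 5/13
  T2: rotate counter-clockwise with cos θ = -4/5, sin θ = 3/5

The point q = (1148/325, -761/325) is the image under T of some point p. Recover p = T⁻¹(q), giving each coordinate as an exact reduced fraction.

p = (-4, 7/5)

T1 = [12/13 -5/13 0; 5/13 12/13 0; 0 0 1]
T2·T1 = [-63/65 -16/65 0; 16/65 -63/65 0; 0 0 1]
det M = 1; M⁻¹ = [-63/65 16/65 0; -16/65 -63/65 0; 0 0 1]
M⁻¹ · (1148/325, -761/325)ᵀ = (-4, 7/5)ᵀ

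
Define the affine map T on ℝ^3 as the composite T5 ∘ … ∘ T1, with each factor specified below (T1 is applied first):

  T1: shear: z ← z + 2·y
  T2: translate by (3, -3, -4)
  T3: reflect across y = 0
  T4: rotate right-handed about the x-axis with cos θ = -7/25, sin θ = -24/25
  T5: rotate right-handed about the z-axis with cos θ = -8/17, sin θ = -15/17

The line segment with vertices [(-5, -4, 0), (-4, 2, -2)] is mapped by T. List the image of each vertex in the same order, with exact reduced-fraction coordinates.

image vertices: (-931/85, 3446/425, -84/25), (-25/17, 163/85, -2/5)

T1 shear: z ← z + 2·y: (-5, -4, 0) → (-5, -4, -8); (-4, 2, -2) → (-4, 2, 2)
T2 translate by (3, -3, -4): (-5, -4, -8) → (-2, -7, -12); (-4, 2, 2) → (-1, -1, -2)
T3 reflect across y = 0: (-2, -7, -12) → (-2, 7, -12); (-1, -1, -2) → (-1, 1, -2)
T4 rotate right-handed about the x-axis with cos θ = -7/25, sin θ = -24/25: (-2, 7, -12) → (-2, -337/25, -84/25); (-1, 1, -2) → (-1, -11/5, -2/5)
T5 rotate right-handed about the z-axis with cos θ = -8/17, sin θ = -15/17: (-2, -337/25, -84/25) → (-931/85, 3446/425, -84/25); (-1, -11/5, -2/5) → (-25/17, 163/85, -2/5)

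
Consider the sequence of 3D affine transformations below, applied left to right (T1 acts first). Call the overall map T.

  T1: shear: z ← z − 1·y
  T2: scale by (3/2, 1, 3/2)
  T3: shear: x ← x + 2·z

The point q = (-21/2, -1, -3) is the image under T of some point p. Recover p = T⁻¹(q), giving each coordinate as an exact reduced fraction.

T1 = [1 0 0 0; 0 1 0 0; 0 -1 1 0; 0 0 0 1]
T2·T1 = [3/2 0 0 0; 0 1 0 0; 0 -3/2 3/2 0; 0 0 0 1]
T3·…·T1 = [3/2 -3 3 0; 0 1 0 0; 0 -3/2 3/2 0; 0 0 0 1]
det M = 9/4; M⁻¹ = [2/3 0 -4/3 0; 0 1 0 0; 0 1 2/3 0; 0 0 0 1]
M⁻¹ · (-21/2, -1, -3)ᵀ = (-3, -1, -3)ᵀ

p = (-3, -1, -3)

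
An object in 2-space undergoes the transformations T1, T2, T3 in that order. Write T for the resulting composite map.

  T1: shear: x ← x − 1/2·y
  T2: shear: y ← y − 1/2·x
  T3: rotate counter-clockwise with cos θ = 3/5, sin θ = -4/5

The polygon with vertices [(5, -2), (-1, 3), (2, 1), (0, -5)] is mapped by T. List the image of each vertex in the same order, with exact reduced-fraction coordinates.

T1 shear: x ← x − 1/2·y: (5, -2) → (6, -2); (-1, 3) → (-5/2, 3); (2, 1) → (3/2, 1); (0, -5) → (5/2, -5)
T2 shear: y ← y − 1/2·x: (6, -2) → (6, -5); (-5/2, 3) → (-5/2, 17/4); (3/2, 1) → (3/2, 1/4); (5/2, -5) → (5/2, -25/4)
T3 rotate counter-clockwise with cos θ = 3/5, sin θ = -4/5: (6, -5) → (-2/5, -39/5); (-5/2, 17/4) → (19/10, 91/20); (3/2, 1/4) → (11/10, -21/20); (5/2, -25/4) → (-7/2, -23/4)

image vertices: (-2/5, -39/5), (19/10, 91/20), (11/10, -21/20), (-7/2, -23/4)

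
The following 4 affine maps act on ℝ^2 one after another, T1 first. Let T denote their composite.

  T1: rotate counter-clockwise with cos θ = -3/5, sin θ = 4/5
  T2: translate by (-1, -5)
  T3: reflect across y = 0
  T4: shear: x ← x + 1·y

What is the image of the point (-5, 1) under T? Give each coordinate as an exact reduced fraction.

T1 rotate counter-clockwise with cos θ = -3/5, sin θ = 4/5: (-5, 1) → (11/5, -23/5)
T2 translate by (-1, -5): (11/5, -23/5) → (6/5, -48/5)
T3 reflect across y = 0: (6/5, -48/5) → (6/5, 48/5)
T4 shear: x ← x + 1·y: (6/5, 48/5) → (54/5, 48/5)

T(p) = (54/5, 48/5)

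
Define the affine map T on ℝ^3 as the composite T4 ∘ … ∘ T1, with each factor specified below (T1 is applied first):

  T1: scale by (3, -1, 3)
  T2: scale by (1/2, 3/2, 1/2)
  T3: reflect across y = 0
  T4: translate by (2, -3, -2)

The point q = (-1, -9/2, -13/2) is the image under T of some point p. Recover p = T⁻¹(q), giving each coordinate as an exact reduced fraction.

p = (-2, -1, -3)

T1 = [3 0 0 0; 0 -1 0 0; 0 0 3 0; 0 0 0 1]
T2·T1 = [3/2 0 0 0; 0 -3/2 0 0; 0 0 3/2 0; 0 0 0 1]
T3·…·T1 = [3/2 0 0 0; 0 3/2 0 0; 0 0 3/2 0; 0 0 0 1]
T4·…·T1 = [3/2 0 0 2; 0 3/2 0 -3; 0 0 3/2 -2; 0 0 0 1]
det M = 27/8; M⁻¹ = [2/3 0 0 -4/3; 0 2/3 0 2; 0 0 2/3 4/3; 0 0 0 1]
M⁻¹ · (-1, -9/2, -13/2)ᵀ = (-2, -1, -3)ᵀ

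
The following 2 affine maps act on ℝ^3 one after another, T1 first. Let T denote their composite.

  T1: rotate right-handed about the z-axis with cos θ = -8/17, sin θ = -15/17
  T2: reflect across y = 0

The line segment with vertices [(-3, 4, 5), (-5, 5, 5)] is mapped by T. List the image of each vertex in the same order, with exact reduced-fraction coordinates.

T1 rotate right-handed about the z-axis with cos θ = -8/17, sin θ = -15/17: (-3, 4, 5) → (84/17, 13/17, 5); (-5, 5, 5) → (115/17, 35/17, 5)
T2 reflect across y = 0: (84/17, 13/17, 5) → (84/17, -13/17, 5); (115/17, 35/17, 5) → (115/17, -35/17, 5)

image vertices: (84/17, -13/17, 5), (115/17, -35/17, 5)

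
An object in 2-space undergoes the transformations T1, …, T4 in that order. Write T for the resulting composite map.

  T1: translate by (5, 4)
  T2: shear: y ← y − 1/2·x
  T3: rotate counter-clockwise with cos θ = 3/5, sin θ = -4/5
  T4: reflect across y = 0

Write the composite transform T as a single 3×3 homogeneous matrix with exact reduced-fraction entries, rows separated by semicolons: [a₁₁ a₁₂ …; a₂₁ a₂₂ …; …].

T = [1/5 4/5 21/5; 11/10 -3/5 31/10; 0 0 1]

T1 = [1 0 5; 0 1 4; 0 0 1]
T2·T1 = [1 0 5; -1/2 1 3/2; 0 0 1]
T3·…·T1 = [1/5 4/5 21/5; -11/10 3/5 -31/10; 0 0 1]
T4·…·T1 = [1/5 4/5 21/5; 11/10 -3/5 31/10; 0 0 1]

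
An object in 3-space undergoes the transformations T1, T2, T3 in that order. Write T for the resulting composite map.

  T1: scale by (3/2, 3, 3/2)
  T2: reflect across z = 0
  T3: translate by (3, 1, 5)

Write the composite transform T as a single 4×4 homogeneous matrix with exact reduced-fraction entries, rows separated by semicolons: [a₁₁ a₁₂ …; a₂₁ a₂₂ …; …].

T = [3/2 0 0 3; 0 3 0 1; 0 0 -3/2 5; 0 0 0 1]

T1 = [3/2 0 0 0; 0 3 0 0; 0 0 3/2 0; 0 0 0 1]
T2·T1 = [3/2 0 0 0; 0 3 0 0; 0 0 -3/2 0; 0 0 0 1]
T3·…·T1 = [3/2 0 0 3; 0 3 0 1; 0 0 -3/2 5; 0 0 0 1]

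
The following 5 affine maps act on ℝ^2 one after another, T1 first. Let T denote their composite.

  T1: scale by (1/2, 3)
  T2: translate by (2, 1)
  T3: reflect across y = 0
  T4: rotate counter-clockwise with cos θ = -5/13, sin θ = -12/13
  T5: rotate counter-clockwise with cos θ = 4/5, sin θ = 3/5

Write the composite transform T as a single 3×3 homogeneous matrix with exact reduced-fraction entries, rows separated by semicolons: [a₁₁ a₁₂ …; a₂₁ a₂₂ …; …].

T = [8/65 -189/65 -31/65; -63/130 -48/65 -142/65; 0 0 1]

T1 = [1/2 0 0; 0 3 0; 0 0 1]
T2·T1 = [1/2 0 2; 0 3 1; 0 0 1]
T3·…·T1 = [1/2 0 2; 0 -3 -1; 0 0 1]
T4·…·T1 = [-5/26 -36/13 -22/13; -6/13 15/13 -19/13; 0 0 1]
T5·…·T1 = [8/65 -189/65 -31/65; -63/130 -48/65 -142/65; 0 0 1]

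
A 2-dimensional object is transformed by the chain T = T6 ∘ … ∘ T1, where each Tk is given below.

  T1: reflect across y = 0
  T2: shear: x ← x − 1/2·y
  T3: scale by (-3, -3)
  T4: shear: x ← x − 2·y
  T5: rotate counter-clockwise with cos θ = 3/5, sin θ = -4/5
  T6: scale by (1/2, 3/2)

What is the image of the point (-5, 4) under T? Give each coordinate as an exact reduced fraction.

T(p) = (3/10, 144/5)

T1 reflect across y = 0: (-5, 4) → (-5, -4)
T2 shear: x ← x − 1/2·y: (-5, -4) → (-3, -4)
T3 scale by (-3, -3): (-3, -4) → (9, 12)
T4 shear: x ← x − 2·y: (9, 12) → (-15, 12)
T5 rotate counter-clockwise with cos θ = 3/5, sin θ = -4/5: (-15, 12) → (3/5, 96/5)
T6 scale by (1/2, 3/2): (3/5, 96/5) → (3/10, 144/5)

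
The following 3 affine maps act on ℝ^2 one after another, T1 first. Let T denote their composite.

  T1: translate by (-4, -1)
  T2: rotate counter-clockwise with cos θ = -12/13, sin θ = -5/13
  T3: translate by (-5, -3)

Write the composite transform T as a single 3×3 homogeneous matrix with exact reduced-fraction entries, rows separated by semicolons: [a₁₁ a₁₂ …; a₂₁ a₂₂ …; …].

T1 = [1 0 -4; 0 1 -1; 0 0 1]
T2·T1 = [-12/13 5/13 43/13; -5/13 -12/13 32/13; 0 0 1]
T3·…·T1 = [-12/13 5/13 -22/13; -5/13 -12/13 -7/13; 0 0 1]

T = [-12/13 5/13 -22/13; -5/13 -12/13 -7/13; 0 0 1]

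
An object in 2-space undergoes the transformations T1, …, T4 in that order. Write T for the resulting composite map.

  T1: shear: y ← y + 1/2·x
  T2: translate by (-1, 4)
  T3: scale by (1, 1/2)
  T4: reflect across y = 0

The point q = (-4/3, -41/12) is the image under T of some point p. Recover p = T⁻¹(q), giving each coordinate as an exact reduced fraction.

T1 = [1 0 0; 1/2 1 0; 0 0 1]
T2·T1 = [1 0 -1; 1/2 1 4; 0 0 1]
T3·…·T1 = [1 0 -1; 1/4 1/2 2; 0 0 1]
T4·…·T1 = [1 0 -1; -1/4 -1/2 -2; 0 0 1]
det M = -1/2; M⁻¹ = [1 0 1; -1/2 -2 -9/2; 0 0 1]
M⁻¹ · (-4/3, -41/12)ᵀ = (-1/3, 3)ᵀ

p = (-1/3, 3)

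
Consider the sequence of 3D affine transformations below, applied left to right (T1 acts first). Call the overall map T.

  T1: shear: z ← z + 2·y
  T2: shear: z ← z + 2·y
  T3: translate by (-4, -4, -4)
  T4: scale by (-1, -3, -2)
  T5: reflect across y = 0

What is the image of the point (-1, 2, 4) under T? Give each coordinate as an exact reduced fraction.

T1 shear: z ← z + 2·y: (-1, 2, 4) → (-1, 2, 8)
T2 shear: z ← z + 2·y: (-1, 2, 8) → (-1, 2, 12)
T3 translate by (-4, -4, -4): (-1, 2, 12) → (-5, -2, 8)
T4 scale by (-1, -3, -2): (-5, -2, 8) → (5, 6, -16)
T5 reflect across y = 0: (5, 6, -16) → (5, -6, -16)

T(p) = (5, -6, -16)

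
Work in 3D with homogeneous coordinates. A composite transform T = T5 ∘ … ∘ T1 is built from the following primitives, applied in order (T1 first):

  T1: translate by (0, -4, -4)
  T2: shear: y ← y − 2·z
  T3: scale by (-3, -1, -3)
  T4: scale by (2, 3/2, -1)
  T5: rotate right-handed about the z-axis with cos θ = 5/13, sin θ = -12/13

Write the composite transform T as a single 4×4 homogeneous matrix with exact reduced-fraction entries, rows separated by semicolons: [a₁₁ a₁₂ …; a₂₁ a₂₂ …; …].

T1 = [1 0 0 0; 0 1 0 -4; 0 0 1 -4; 0 0 0 1]
T2·T1 = [1 0 0 0; 0 1 -2 4; 0 0 1 -4; 0 0 0 1]
T3·…·T1 = [-3 0 0 0; 0 -1 2 -4; 0 0 -3 12; 0 0 0 1]
T4·…·T1 = [-6 0 0 0; 0 -3/2 3 -6; 0 0 3 -12; 0 0 0 1]
T5·…·T1 = [-30/13 -18/13 36/13 -72/13; 72/13 -15/26 15/13 -30/13; 0 0 3 -12; 0 0 0 1]

T = [-30/13 -18/13 36/13 -72/13; 72/13 -15/26 15/13 -30/13; 0 0 3 -12; 0 0 0 1]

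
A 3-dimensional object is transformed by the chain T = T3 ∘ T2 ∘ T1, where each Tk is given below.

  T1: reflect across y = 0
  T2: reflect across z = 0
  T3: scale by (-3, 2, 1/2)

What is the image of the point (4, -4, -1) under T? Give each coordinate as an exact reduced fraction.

T1 reflect across y = 0: (4, -4, -1) → (4, 4, -1)
T2 reflect across z = 0: (4, 4, -1) → (4, 4, 1)
T3 scale by (-3, 2, 1/2): (4, 4, 1) → (-12, 8, 1/2)

T(p) = (-12, 8, 1/2)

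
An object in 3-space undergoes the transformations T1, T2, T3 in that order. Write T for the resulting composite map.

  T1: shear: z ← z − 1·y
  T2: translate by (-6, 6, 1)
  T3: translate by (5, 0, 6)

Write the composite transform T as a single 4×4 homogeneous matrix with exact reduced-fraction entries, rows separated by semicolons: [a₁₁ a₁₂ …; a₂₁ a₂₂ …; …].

T = [1 0 0 -1; 0 1 0 6; 0 -1 1 7; 0 0 0 1]

T1 = [1 0 0 0; 0 1 0 0; 0 -1 1 0; 0 0 0 1]
T2·T1 = [1 0 0 -6; 0 1 0 6; 0 -1 1 1; 0 0 0 1]
T3·…·T1 = [1 0 0 -1; 0 1 0 6; 0 -1 1 7; 0 0 0 1]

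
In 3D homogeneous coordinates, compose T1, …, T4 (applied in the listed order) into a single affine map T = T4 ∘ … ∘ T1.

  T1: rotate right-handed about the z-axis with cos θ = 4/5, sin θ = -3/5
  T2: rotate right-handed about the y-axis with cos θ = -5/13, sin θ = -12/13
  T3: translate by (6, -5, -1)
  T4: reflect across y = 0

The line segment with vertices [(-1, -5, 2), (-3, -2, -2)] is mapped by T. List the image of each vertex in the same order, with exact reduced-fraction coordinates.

T1 rotate right-handed about the z-axis with cos θ = 4/5, sin θ = -3/5: (-1, -5, 2) → (-19/5, -17/5, 2); (-3, -2, -2) → (-18/5, 1/5, -2)
T2 rotate right-handed about the y-axis with cos θ = -5/13, sin θ = -12/13: (-19/5, -17/5, 2) → (-5/13, -17/5, -278/65); (-18/5, 1/5, -2) → (42/13, 1/5, -166/65)
T3 translate by (6, -5, -1): (-5/13, -17/5, -278/65) → (73/13, -42/5, -343/65); (42/13, 1/5, -166/65) → (120/13, -24/5, -231/65)
T4 reflect across y = 0: (73/13, -42/5, -343/65) → (73/13, 42/5, -343/65); (120/13, -24/5, -231/65) → (120/13, 24/5, -231/65)

image vertices: (73/13, 42/5, -343/65), (120/13, 24/5, -231/65)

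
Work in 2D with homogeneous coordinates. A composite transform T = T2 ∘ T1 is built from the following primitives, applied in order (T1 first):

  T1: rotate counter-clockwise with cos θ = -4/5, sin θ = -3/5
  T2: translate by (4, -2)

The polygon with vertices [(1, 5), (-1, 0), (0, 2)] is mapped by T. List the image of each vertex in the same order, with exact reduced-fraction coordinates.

image vertices: (31/5, -33/5), (24/5, -7/5), (26/5, -18/5)

T1 rotate counter-clockwise with cos θ = -4/5, sin θ = -3/5: (1, 5) → (11/5, -23/5); (-1, 0) → (4/5, 3/5); (0, 2) → (6/5, -8/5)
T2 translate by (4, -2): (11/5, -23/5) → (31/5, -33/5); (4/5, 3/5) → (24/5, -7/5); (6/5, -8/5) → (26/5, -18/5)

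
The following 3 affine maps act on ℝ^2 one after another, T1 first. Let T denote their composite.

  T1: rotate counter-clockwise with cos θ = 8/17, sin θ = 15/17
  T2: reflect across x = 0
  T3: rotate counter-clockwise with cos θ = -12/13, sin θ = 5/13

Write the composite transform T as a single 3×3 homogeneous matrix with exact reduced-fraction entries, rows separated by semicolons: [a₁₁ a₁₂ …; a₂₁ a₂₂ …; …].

T = [21/221 -220/221 0; -220/221 -21/221 0; 0 0 1]

T1 = [8/17 -15/17 0; 15/17 8/17 0; 0 0 1]
T2·T1 = [-8/17 15/17 0; 15/17 8/17 0; 0 0 1]
T3·…·T1 = [21/221 -220/221 0; -220/221 -21/221 0; 0 0 1]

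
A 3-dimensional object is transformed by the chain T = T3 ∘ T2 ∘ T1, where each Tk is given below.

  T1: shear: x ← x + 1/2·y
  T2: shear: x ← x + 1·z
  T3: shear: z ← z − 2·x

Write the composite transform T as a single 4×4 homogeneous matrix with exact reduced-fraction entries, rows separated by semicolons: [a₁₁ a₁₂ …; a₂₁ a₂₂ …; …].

T1 = [1 1/2 0 0; 0 1 0 0; 0 0 1 0; 0 0 0 1]
T2·T1 = [1 1/2 1 0; 0 1 0 0; 0 0 1 0; 0 0 0 1]
T3·…·T1 = [1 1/2 1 0; 0 1 0 0; -2 -1 -1 0; 0 0 0 1]

T = [1 1/2 1 0; 0 1 0 0; -2 -1 -1 0; 0 0 0 1]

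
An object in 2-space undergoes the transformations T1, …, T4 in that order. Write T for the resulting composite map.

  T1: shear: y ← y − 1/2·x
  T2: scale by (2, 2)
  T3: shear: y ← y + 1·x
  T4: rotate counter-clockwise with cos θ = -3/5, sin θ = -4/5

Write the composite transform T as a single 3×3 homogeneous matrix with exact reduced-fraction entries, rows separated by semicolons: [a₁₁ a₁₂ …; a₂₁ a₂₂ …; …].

T1 = [1 0 0; -1/2 1 0; 0 0 1]
T2·T1 = [2 0 0; -1 2 0; 0 0 1]
T3·…·T1 = [2 0 0; 1 2 0; 0 0 1]
T4·…·T1 = [-2/5 8/5 0; -11/5 -6/5 0; 0 0 1]

T = [-2/5 8/5 0; -11/5 -6/5 0; 0 0 1]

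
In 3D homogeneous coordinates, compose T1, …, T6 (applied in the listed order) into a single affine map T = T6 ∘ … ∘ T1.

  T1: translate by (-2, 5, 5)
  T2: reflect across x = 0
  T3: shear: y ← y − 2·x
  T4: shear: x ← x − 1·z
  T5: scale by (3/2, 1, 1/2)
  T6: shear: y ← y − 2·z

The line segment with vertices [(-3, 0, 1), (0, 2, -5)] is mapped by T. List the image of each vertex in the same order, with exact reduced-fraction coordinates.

T1 translate by (-2, 5, 5): (-3, 0, 1) → (-5, 5, 6); (0, 2, -5) → (-2, 7, 0)
T2 reflect across x = 0: (-5, 5, 6) → (5, 5, 6); (-2, 7, 0) → (2, 7, 0)
T3 shear: y ← y − 2·x: (5, 5, 6) → (5, -5, 6); (2, 7, 0) → (2, 3, 0)
T4 shear: x ← x − 1·z: (5, -5, 6) → (-1, -5, 6); (2, 3, 0) → (2, 3, 0)
T5 scale by (3/2, 1, 1/2): (-1, -5, 6) → (-3/2, -5, 3); (2, 3, 0) → (3, 3, 0)
T6 shear: y ← y − 2·z: (-3/2, -5, 3) → (-3/2, -11, 3); (3, 3, 0) → (3, 3, 0)

image vertices: (-3/2, -11, 3), (3, 3, 0)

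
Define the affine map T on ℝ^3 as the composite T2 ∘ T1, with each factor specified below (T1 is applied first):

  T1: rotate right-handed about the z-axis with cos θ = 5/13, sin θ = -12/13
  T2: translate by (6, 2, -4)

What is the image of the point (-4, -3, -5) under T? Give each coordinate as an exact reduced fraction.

T(p) = (22/13, 59/13, -9)

T1 rotate right-handed about the z-axis with cos θ = 5/13, sin θ = -12/13: (-4, -3, -5) → (-56/13, 33/13, -5)
T2 translate by (6, 2, -4): (-56/13, 33/13, -5) → (22/13, 59/13, -9)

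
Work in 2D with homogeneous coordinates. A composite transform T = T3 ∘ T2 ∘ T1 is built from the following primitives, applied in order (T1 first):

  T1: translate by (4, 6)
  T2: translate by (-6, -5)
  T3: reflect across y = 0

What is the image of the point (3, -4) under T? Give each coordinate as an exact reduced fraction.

T(p) = (1, 3)

T1 translate by (4, 6): (3, -4) → (7, 2)
T2 translate by (-6, -5): (7, 2) → (1, -3)
T3 reflect across y = 0: (1, -3) → (1, 3)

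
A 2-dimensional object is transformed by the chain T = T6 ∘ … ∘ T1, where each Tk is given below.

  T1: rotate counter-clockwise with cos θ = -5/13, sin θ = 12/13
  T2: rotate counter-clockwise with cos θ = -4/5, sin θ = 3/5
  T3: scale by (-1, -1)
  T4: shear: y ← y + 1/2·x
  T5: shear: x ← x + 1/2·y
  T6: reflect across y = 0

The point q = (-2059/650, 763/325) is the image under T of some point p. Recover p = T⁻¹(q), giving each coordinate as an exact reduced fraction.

T1 = [-5/13 -12/13 0; 12/13 -5/13 0; 0 0 1]
T2·T1 = [-16/65 63/65 0; -63/65 -16/65 0; 0 0 1]
T3·…·T1 = [16/65 -63/65 0; 63/65 16/65 0; 0 0 1]
T4·…·T1 = [16/65 -63/65 0; 71/65 -31/130 0; 0 0 1]
T5·…·T1 = [103/130 -283/260 0; 71/65 -31/130 0; 0 0 1]
T6·…·T1 = [103/130 -283/260 0; -71/65 31/130 0; 0 0 1]
det M = -1; M⁻¹ = [-31/130 -283/260 0; -71/65 -103/130 0; 0 0 1]
M⁻¹ · (-2059/650, 763/325)ᵀ = (-9/5, 8/5)ᵀ

p = (-9/5, 8/5)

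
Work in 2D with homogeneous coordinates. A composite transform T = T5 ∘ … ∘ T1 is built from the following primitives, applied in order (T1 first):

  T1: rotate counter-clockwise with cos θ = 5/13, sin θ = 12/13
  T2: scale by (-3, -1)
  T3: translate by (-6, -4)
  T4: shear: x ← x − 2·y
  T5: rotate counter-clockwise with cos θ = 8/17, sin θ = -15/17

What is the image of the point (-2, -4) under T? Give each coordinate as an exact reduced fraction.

T1 rotate counter-clockwise with cos θ = 5/13, sin θ = 12/13: (-2, -4) → (38/13, -44/13)
T2 scale by (-3, -1): (38/13, -44/13) → (-114/13, 44/13)
T3 translate by (-6, -4): (-114/13, 44/13) → (-192/13, -8/13)
T4 shear: x ← x − 2·y: (-192/13, -8/13) → (-176/13, -8/13)
T5 rotate counter-clockwise with cos θ = 8/17, sin θ = -15/17: (-176/13, -8/13) → (-1528/221, 2576/221)

T(p) = (-1528/221, 2576/221)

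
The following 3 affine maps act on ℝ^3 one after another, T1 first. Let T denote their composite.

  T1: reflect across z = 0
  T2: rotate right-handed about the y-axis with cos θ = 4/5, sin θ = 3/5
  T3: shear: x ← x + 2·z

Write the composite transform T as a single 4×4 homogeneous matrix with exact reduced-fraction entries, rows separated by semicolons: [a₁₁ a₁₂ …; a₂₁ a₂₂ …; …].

T = [-2/5 0 -11/5 0; 0 1 0 0; -3/5 0 -4/5 0; 0 0 0 1]

T1 = [1 0 0 0; 0 1 0 0; 0 0 -1 0; 0 0 0 1]
T2·T1 = [4/5 0 -3/5 0; 0 1 0 0; -3/5 0 -4/5 0; 0 0 0 1]
T3·…·T1 = [-2/5 0 -11/5 0; 0 1 0 0; -3/5 0 -4/5 0; 0 0 0 1]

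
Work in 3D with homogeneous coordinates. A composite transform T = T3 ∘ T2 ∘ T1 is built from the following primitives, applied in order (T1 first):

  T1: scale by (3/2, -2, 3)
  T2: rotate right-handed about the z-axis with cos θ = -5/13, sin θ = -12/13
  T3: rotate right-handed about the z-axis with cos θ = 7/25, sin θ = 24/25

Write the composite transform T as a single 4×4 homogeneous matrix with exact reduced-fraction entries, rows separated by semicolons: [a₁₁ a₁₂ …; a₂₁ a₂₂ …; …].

T1 = [3/2 0 0 0; 0 -2 0 0; 0 0 3 0; 0 0 0 1]
T2·T1 = [-15/26 -24/13 0 0; -18/13 10/13 0 0; 0 0 3 0; 0 0 0 1]
T3·…·T1 = [759/650 -408/325 0 0; -306/325 -506/325 0 0; 0 0 3 0; 0 0 0 1]

T = [759/650 -408/325 0 0; -306/325 -506/325 0 0; 0 0 3 0; 0 0 0 1]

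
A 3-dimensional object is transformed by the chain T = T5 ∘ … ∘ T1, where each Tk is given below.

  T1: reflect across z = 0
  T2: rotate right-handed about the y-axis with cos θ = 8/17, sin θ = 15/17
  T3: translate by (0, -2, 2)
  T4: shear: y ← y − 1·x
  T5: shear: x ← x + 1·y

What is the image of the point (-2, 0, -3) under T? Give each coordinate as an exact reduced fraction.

T(p) = (-2, -63/17, 88/17)

T1 reflect across z = 0: (-2, 0, -3) → (-2, 0, 3)
T2 rotate right-handed about the y-axis with cos θ = 8/17, sin θ = 15/17: (-2, 0, 3) → (29/17, 0, 54/17)
T3 translate by (0, -2, 2): (29/17, 0, 54/17) → (29/17, -2, 88/17)
T4 shear: y ← y − 1·x: (29/17, -2, 88/17) → (29/17, -63/17, 88/17)
T5 shear: x ← x + 1·y: (29/17, -63/17, 88/17) → (-2, -63/17, 88/17)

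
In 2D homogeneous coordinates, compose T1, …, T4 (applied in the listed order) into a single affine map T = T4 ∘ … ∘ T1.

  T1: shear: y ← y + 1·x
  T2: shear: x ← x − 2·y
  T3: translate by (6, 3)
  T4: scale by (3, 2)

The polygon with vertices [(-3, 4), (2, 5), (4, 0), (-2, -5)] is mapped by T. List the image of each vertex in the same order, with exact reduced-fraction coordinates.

T1 shear: y ← y + 1·x: (-3, 4) → (-3, 1); (2, 5) → (2, 7); (4, 0) → (4, 4); (-2, -5) → (-2, -7)
T2 shear: x ← x − 2·y: (-3, 1) → (-5, 1); (2, 7) → (-12, 7); (4, 4) → (-4, 4); (-2, -7) → (12, -7)
T3 translate by (6, 3): (-5, 1) → (1, 4); (-12, 7) → (-6, 10); (-4, 4) → (2, 7); (12, -7) → (18, -4)
T4 scale by (3, 2): (1, 4) → (3, 8); (-6, 10) → (-18, 20); (2, 7) → (6, 14); (18, -4) → (54, -8)

image vertices: (3, 8), (-18, 20), (6, 14), (54, -8)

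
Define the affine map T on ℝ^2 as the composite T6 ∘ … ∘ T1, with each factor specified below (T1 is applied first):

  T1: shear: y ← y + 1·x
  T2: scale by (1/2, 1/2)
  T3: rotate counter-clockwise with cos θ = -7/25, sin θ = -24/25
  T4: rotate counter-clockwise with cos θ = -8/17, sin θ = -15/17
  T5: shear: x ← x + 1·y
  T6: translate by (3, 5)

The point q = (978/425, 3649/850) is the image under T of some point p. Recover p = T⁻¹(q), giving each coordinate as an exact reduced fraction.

p = (-1, 2)

T1 = [1 0 0; 1 1 0; 0 0 1]
T2·T1 = [1/2 0 0; 1/2 1/2 0; 0 0 1]
T3·…·T1 = [17/50 12/25 0; -31/50 -7/50 0; 0 0 1]
T4·…·T1 = [-601/850 -297/850 0; -7/850 -152/425 0; 0 0 1]
T5·…·T1 = [-304/425 -601/850 0; -7/850 -152/425 0; 0 0 1]
T6·…·T1 = [-304/425 -601/850 3; -7/850 -152/425 5; 0 0 1]
det M = 1/4; M⁻¹ = [-608/425 1202/425 -4186/425; 14/425 -1216/425 6038/425; 0 0 1]
M⁻¹ · (978/425, 3649/850)ᵀ = (-1, 2)ᵀ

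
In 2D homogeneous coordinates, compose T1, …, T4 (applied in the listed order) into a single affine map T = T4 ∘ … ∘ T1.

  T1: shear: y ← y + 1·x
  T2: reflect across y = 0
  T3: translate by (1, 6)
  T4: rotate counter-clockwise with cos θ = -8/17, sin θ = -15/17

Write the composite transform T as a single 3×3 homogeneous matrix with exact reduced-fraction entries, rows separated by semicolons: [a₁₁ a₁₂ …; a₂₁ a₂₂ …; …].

T = [-23/17 -15/17 82/17; -7/17 8/17 -63/17; 0 0 1]

T1 = [1 0 0; 1 1 0; 0 0 1]
T2·T1 = [1 0 0; -1 -1 0; 0 0 1]
T3·…·T1 = [1 0 1; -1 -1 6; 0 0 1]
T4·…·T1 = [-23/17 -15/17 82/17; -7/17 8/17 -63/17; 0 0 1]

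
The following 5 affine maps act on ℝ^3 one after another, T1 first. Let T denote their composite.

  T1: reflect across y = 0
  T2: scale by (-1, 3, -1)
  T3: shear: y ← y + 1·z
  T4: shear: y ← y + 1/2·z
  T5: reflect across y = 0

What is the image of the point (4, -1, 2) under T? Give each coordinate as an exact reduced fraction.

T(p) = (-4, 0, -2)

T1 reflect across y = 0: (4, -1, 2) → (4, 1, 2)
T2 scale by (-1, 3, -1): (4, 1, 2) → (-4, 3, -2)
T3 shear: y ← y + 1·z: (-4, 3, -2) → (-4, 1, -2)
T4 shear: y ← y + 1/2·z: (-4, 1, -2) → (-4, 0, -2)
T5 reflect across y = 0: (-4, 0, -2) → (-4, 0, -2)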